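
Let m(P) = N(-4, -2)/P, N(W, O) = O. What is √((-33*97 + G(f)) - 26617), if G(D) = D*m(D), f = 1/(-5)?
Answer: 2*I*√7455 ≈ 172.68*I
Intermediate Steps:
f = -⅕ ≈ -0.20000
m(P) = -2/P
G(D) = -2 (G(D) = D*(-2/D) = -2)
√((-33*97 + G(f)) - 26617) = √((-33*97 - 2) - 26617) = √((-3201 - 2) - 26617) = √(-3203 - 26617) = √(-29820) = 2*I*√7455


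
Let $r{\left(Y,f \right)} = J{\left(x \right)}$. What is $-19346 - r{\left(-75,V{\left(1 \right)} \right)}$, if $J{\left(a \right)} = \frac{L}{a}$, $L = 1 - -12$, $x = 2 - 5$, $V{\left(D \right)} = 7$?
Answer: $- \frac{58025}{3} \approx -19342.0$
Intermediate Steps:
$x = -3$
$L = 13$ ($L = 1 + 12 = 13$)
$J{\left(a \right)} = \frac{13}{a}$
$r{\left(Y,f \right)} = - \frac{13}{3}$ ($r{\left(Y,f \right)} = \frac{13}{-3} = 13 \left(- \frac{1}{3}\right) = - \frac{13}{3}$)
$-19346 - r{\left(-75,V{\left(1 \right)} \right)} = -19346 - - \frac{13}{3} = -19346 + \frac{13}{3} = - \frac{58025}{3}$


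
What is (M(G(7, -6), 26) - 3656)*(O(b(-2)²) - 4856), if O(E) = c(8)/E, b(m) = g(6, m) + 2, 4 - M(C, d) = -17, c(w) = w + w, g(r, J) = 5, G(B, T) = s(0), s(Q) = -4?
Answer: 864868280/49 ≈ 1.7650e+7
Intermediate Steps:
G(B, T) = -4
c(w) = 2*w
M(C, d) = 21 (M(C, d) = 4 - 1*(-17) = 4 + 17 = 21)
b(m) = 7 (b(m) = 5 + 2 = 7)
O(E) = 16/E (O(E) = (2*8)/E = 16/E)
(M(G(7, -6), 26) - 3656)*(O(b(-2)²) - 4856) = (21 - 3656)*(16/(7²) - 4856) = -3635*(16/49 - 4856) = -3635*(-237928/49) = 864868280/49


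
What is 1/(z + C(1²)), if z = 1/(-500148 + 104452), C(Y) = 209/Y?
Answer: 395696/82700463 ≈ 0.0047847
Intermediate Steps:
z = -1/395696 (z = 1/(-395696) = -1/395696 ≈ -2.5272e-6)
1/(z + C(1²)) = 1/(-1/395696 + 209/(1²)) = 1/(-1/395696 + 209/1) = 1/(-1/395696 + 209*1) = 1/(-1/395696 + 209) = 1/(82700463/395696) = 395696/82700463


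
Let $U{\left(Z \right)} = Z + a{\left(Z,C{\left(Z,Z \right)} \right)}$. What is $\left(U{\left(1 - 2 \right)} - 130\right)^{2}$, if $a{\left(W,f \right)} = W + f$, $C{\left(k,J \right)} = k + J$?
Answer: $17956$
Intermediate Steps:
$C{\left(k,J \right)} = J + k$
$U{\left(Z \right)} = 4 Z$ ($U{\left(Z \right)} = Z + \left(Z + \left(Z + Z\right)\right) = Z + \left(Z + 2 Z\right) = Z + 3 Z = 4 Z$)
$\left(U{\left(1 - 2 \right)} - 130\right)^{2} = \left(4 \left(1 - 2\right) - 130\right)^{2} = \left(4 \left(-1\right) - 130\right)^{2} = \left(-4 - 130\right)^{2} = \left(-134\right)^{2} = 17956$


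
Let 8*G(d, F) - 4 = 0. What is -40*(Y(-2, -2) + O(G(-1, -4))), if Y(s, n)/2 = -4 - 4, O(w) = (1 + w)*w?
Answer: 610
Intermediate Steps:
G(d, F) = ½ (G(d, F) = ½ + (⅛)*0 = ½ + 0 = ½)
O(w) = w*(1 + w)
Y(s, n) = -16 (Y(s, n) = 2*(-4 - 4) = 2*(-8) = -16)
-40*(Y(-2, -2) + O(G(-1, -4))) = -40*(-16 + (1 + ½)/2) = -40*(-16 + (½)*(3/2)) = -40*(-16 + ¾) = -40*(-61/4) = 610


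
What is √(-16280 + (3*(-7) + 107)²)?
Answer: 2*I*√2221 ≈ 94.255*I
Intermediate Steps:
√(-16280 + (3*(-7) + 107)²) = √(-16280 + (-21 + 107)²) = √(-16280 + 86²) = √(-16280 + 7396) = √(-8884) = 2*I*√2221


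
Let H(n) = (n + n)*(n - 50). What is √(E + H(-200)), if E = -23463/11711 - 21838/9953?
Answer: √27725645093192886281/16651369 ≈ 316.22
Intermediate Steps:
H(n) = 2*n*(-50 + n) (H(n) = (2*n)*(-50 + n) = 2*n*(-50 + n))
E = -489272057/116559583 (E = -23463*1/11711 - 21838*1/9953 = -23463/11711 - 21838/9953 = -489272057/116559583 ≈ -4.1976)
√(E + H(-200)) = √(-489272057/116559583 + 2*(-200)*(-50 - 200)) = √(-489272057/116559583 + 2*(-200)*(-250)) = √(-489272057/116559583 + 100000) = √(11655469027943/116559583) = √27725645093192886281/16651369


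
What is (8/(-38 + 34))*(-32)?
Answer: 64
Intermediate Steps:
(8/(-38 + 34))*(-32) = (8/(-4))*(-32) = (8*(-¼))*(-32) = -2*(-32) = 64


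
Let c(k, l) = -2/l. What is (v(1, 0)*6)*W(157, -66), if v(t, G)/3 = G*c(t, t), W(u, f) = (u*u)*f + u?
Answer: 0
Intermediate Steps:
W(u, f) = u + f*u² (W(u, f) = u²*f + u = f*u² + u = u + f*u²)
v(t, G) = -6*G/t (v(t, G) = 3*(G*(-2/t)) = 3*(-2*G/t) = -6*G/t)
(v(1, 0)*6)*W(157, -66) = (-6*0/1*6)*(157*(1 - 66*157)) = (-6*0*1*6)*(157*(1 - 10362)) = (0*6)*(157*(-10361)) = 0*(-1626677) = 0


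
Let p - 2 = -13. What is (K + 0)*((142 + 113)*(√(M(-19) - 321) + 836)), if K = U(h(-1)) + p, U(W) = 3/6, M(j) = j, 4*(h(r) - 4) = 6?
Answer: -2238390 - 5355*I*√85 ≈ -2.2384e+6 - 49371.0*I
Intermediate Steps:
h(r) = 11/2 (h(r) = 4 + (¼)*6 = 4 + 3/2 = 11/2)
U(W) = ½ (U(W) = 3*(⅙) = ½)
p = -11 (p = 2 - 13 = -11)
K = -21/2 (K = ½ - 11 = -21/2 ≈ -10.500)
(K + 0)*((142 + 113)*(√(M(-19) - 321) + 836)) = (-21/2 + 0)*((142 + 113)*(√(-19 - 321) + 836)) = -5355*(√(-340) + 836)/2 = -5355*(2*I*√85 + 836)/2 = -5355*(836 + 2*I*√85)/2 = -21*(213180 + 510*I*√85)/2 = -2238390 - 5355*I*√85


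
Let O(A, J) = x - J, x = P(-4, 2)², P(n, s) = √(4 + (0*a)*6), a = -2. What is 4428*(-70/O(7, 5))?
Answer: 309960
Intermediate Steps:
P(n, s) = 2 (P(n, s) = √(4 + (0*(-2))*6) = √(4 + 0*6) = √(4 + 0) = √4 = 2)
x = 4 (x = 2² = 4)
O(A, J) = 4 - J
4428*(-70/O(7, 5)) = 4428*(-70/(4 - 1*5)) = 4428*(-70/(4 - 5)) = 4428*(-70/(-1)) = 4428*(-70*(-1)) = 4428*70 = 309960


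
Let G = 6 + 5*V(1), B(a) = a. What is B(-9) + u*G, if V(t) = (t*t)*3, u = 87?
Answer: 1818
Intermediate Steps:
V(t) = 3*t² (V(t) = t²*3 = 3*t²)
G = 21 (G = 6 + 5*(3*1²) = 6 + 5*(3*1) = 6 + 5*3 = 6 + 15 = 21)
B(-9) + u*G = -9 + 87*21 = -9 + 1827 = 1818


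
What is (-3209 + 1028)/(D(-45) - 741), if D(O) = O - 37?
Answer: 2181/823 ≈ 2.6501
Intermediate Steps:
D(O) = -37 + O
(-3209 + 1028)/(D(-45) - 741) = (-3209 + 1028)/((-37 - 45) - 741) = -2181/(-82 - 741) = -2181/(-823) = -2181*(-1/823) = 2181/823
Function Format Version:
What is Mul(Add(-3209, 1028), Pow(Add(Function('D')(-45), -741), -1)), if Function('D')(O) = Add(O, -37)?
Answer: Rational(2181, 823) ≈ 2.6501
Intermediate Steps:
Function('D')(O) = Add(-37, O)
Mul(Add(-3209, 1028), Pow(Add(Function('D')(-45), -741), -1)) = Mul(Add(-3209, 1028), Pow(Add(Add(-37, -45), -741), -1)) = Mul(-2181, Pow(Add(-82, -741), -1)) = Mul(-2181, Pow(-823, -1)) = Mul(-2181, Rational(-1, 823)) = Rational(2181, 823)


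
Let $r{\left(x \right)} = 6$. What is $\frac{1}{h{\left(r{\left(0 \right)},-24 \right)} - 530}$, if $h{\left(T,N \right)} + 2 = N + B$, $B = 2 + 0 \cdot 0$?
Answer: $- \frac{1}{554} \approx -0.0018051$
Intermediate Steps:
$B = 2$ ($B = 2 + 0 = 2$)
$h{\left(T,N \right)} = N$ ($h{\left(T,N \right)} = -2 + \left(N + 2\right) = -2 + \left(2 + N\right) = N$)
$\frac{1}{h{\left(r{\left(0 \right)},-24 \right)} - 530} = \frac{1}{-24 - 530} = \frac{1}{-554} = - \frac{1}{554}$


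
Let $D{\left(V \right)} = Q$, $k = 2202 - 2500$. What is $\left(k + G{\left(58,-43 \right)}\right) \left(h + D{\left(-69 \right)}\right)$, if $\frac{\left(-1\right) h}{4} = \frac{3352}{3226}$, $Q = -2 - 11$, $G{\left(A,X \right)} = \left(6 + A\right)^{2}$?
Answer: $- \frac{105102054}{1613} \approx -65159.0$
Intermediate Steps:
$k = -298$
$Q = -13$ ($Q = -2 - 11 = -13$)
$D{\left(V \right)} = -13$
$h = - \frac{6704}{1613}$ ($h = - 4 \cdot \frac{3352}{3226} = - 4 \cdot 3352 \cdot \frac{1}{3226} = \left(-4\right) \frac{1676}{1613} = - \frac{6704}{1613} \approx -4.1562$)
$\left(k + G{\left(58,-43 \right)}\right) \left(h + D{\left(-69 \right)}\right) = \left(-298 + \left(6 + 58\right)^{2}\right) \left(- \frac{6704}{1613} - 13\right) = \left(-298 + 64^{2}\right) \left(- \frac{27673}{1613}\right) = \left(-298 + 4096\right) \left(- \frac{27673}{1613}\right) = 3798 \left(- \frac{27673}{1613}\right) = - \frac{105102054}{1613}$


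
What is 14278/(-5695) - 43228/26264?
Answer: -2317839/558110 ≈ -4.1530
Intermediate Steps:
14278/(-5695) - 43228/26264 = 14278*(-1/5695) - 43228*1/26264 = -14278/5695 - 10807/6566 = -2317839/558110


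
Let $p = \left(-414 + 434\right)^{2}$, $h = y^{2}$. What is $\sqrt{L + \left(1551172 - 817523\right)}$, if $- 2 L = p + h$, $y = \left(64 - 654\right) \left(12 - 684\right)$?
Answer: $i \sqrt{78597461751} \approx 2.8035 \cdot 10^{5} i$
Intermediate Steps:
$y = 396480$ ($y = \left(-590\right) \left(-672\right) = 396480$)
$h = 157196390400$ ($h = 396480^{2} = 157196390400$)
$p = 400$ ($p = 20^{2} = 400$)
$L = -78598195400$ ($L = - \frac{400 + 157196390400}{2} = \left(- \frac{1}{2}\right) 157196390800 = -78598195400$)
$\sqrt{L + \left(1551172 - 817523\right)} = \sqrt{-78598195400 + \left(1551172 - 817523\right)} = \sqrt{-78598195400 + 733649} = \sqrt{-78597461751} = i \sqrt{78597461751}$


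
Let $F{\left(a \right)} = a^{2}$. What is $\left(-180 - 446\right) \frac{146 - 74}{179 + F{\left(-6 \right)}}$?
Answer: $- \frac{45072}{215} \approx -209.64$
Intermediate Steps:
$\left(-180 - 446\right) \frac{146 - 74}{179 + F{\left(-6 \right)}} = \left(-180 - 446\right) \frac{146 - 74}{179 + \left(-6\right)^{2}} = - 626 \frac{72}{179 + 36} = - 626 \cdot \frac{72}{215} = - 626 \cdot 72 \cdot \frac{1}{215} = \left(-626\right) \frac{72}{215} = - \frac{45072}{215}$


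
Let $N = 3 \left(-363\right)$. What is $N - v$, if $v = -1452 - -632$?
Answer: $-269$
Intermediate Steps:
$v = -820$ ($v = -1452 + 632 = -820$)
$N = -1089$
$N - v = -1089 - -820 = -1089 + 820 = -269$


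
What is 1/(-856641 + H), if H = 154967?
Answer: -1/701674 ≈ -1.4252e-6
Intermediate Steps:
1/(-856641 + H) = 1/(-856641 + 154967) = 1/(-701674) = -1/701674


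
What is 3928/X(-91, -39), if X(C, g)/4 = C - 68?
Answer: -982/159 ≈ -6.1761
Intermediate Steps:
X(C, g) = -272 + 4*C (X(C, g) = 4*(C - 68) = 4*(-68 + C) = -272 + 4*C)
3928/X(-91, -39) = 3928/(-272 + 4*(-91)) = 3928/(-272 - 364) = 3928/(-636) = 3928*(-1/636) = -982/159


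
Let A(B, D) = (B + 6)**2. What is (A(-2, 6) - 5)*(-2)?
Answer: -22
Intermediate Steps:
A(B, D) = (6 + B)**2
(A(-2, 6) - 5)*(-2) = ((6 - 2)**2 - 5)*(-2) = (4**2 - 5)*(-2) = (16 - 5)*(-2) = 11*(-2) = -22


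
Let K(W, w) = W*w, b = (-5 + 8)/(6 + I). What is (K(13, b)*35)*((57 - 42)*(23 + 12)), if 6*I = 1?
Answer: 4299750/37 ≈ 1.1621e+5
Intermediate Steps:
I = ⅙ (I = (⅙)*1 = ⅙ ≈ 0.16667)
b = 18/37 (b = (-5 + 8)/(6 + ⅙) = 3/(37/6) = 3*(6/37) = 18/37 ≈ 0.48649)
(K(13, b)*35)*((57 - 42)*(23 + 12)) = ((13*(18/37))*35)*((57 - 42)*(23 + 12)) = ((234/37)*35)*(15*35) = (8190/37)*525 = 4299750/37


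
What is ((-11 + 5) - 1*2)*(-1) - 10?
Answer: -2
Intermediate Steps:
((-11 + 5) - 1*2)*(-1) - 10 = (-6 - 2)*(-1) - 10 = -8*(-1) - 10 = 8 - 10 = -2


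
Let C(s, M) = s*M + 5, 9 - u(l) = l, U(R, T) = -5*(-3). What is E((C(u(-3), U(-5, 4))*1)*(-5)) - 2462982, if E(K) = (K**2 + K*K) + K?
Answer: -752657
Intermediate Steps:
U(R, T) = 15
u(l) = 9 - l
C(s, M) = 5 + M*s (C(s, M) = M*s + 5 = 5 + M*s)
E(K) = K + 2*K**2 (E(K) = (K**2 + K**2) + K = 2*K**2 + K = K + 2*K**2)
E((C(u(-3), U(-5, 4))*1)*(-5)) - 2462982 = (((5 + 15*(9 - 1*(-3)))*1)*(-5))*(1 + 2*(((5 + 15*(9 - 1*(-3)))*1)*(-5))) - 2462982 = (((5 + 15*(9 + 3))*1)*(-5))*(1 + 2*(((5 + 15*(9 + 3))*1)*(-5))) - 2462982 = (((5 + 15*12)*1)*(-5))*(1 + 2*(((5 + 15*12)*1)*(-5))) - 2462982 = (((5 + 180)*1)*(-5))*(1 + 2*(((5 + 180)*1)*(-5))) - 2462982 = ((185*1)*(-5))*(1 + 2*((185*1)*(-5))) - 2462982 = (185*(-5))*(1 + 2*(185*(-5))) - 2462982 = -925*(1 + 2*(-925)) - 2462982 = -925*(1 - 1850) - 2462982 = -925*(-1849) - 2462982 = 1710325 - 2462982 = -752657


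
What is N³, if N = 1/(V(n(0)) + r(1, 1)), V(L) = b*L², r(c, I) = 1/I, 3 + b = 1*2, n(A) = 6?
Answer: -1/42875 ≈ -2.3324e-5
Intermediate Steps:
b = -1 (b = -3 + 1*2 = -3 + 2 = -1)
V(L) = -L²
N = -1/35 (N = 1/(-1*6² + 1/1) = 1/(-1*36 + 1) = 1/(-36 + 1) = 1/(-35) = -1/35 ≈ -0.028571)
N³ = (-1/35)³ = -1/42875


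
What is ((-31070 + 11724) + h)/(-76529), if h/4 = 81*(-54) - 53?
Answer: 37054/76529 ≈ 0.48418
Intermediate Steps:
h = -17708 (h = 4*(81*(-54) - 53) = 4*(-4374 - 53) = 4*(-4427) = -17708)
((-31070 + 11724) + h)/(-76529) = ((-31070 + 11724) - 17708)/(-76529) = (-19346 - 17708)*(-1/76529) = -37054*(-1/76529) = 37054/76529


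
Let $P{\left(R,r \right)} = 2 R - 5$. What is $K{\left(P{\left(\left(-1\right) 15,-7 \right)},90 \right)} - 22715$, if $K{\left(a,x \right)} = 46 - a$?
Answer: $-22634$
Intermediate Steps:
$P{\left(R,r \right)} = -5 + 2 R$
$K{\left(P{\left(\left(-1\right) 15,-7 \right)},90 \right)} - 22715 = \left(46 - \left(-5 + 2 \left(\left(-1\right) 15\right)\right)\right) - 22715 = \left(46 - \left(-5 + 2 \left(-15\right)\right)\right) - 22715 = \left(46 - \left(-5 - 30\right)\right) - 22715 = \left(46 - -35\right) - 22715 = \left(46 + 35\right) - 22715 = 81 - 22715 = -22634$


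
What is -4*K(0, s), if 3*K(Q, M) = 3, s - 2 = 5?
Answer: -4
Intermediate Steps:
s = 7 (s = 2 + 5 = 7)
K(Q, M) = 1 (K(Q, M) = (⅓)*3 = 1)
-4*K(0, s) = -4*1 = -4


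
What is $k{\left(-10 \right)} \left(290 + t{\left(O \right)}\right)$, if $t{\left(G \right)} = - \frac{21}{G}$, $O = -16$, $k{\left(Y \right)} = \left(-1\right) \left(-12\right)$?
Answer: $\frac{13983}{4} \approx 3495.8$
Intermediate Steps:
$k{\left(Y \right)} = 12$
$k{\left(-10 \right)} \left(290 + t{\left(O \right)}\right) = 12 \left(290 - \frac{21}{-16}\right) = 12 \left(290 - - \frac{21}{16}\right) = 12 \left(290 + \frac{21}{16}\right) = 12 \cdot \frac{4661}{16} = \frac{13983}{4}$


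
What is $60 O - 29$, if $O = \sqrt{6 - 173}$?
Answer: $-29 + 60 i \sqrt{167} \approx -29.0 + 775.37 i$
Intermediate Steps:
$O = i \sqrt{167}$ ($O = \sqrt{-167} = i \sqrt{167} \approx 12.923 i$)
$60 O - 29 = 60 i \sqrt{167} - 29 = -29 + 60 i \sqrt{167}$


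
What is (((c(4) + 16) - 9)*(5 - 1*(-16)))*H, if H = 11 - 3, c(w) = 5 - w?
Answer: 1344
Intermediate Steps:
H = 8
(((c(4) + 16) - 9)*(5 - 1*(-16)))*H = ((((5 - 1*4) + 16) - 9)*(5 - 1*(-16)))*8 = ((((5 - 4) + 16) - 9)*(5 + 16))*8 = (((1 + 16) - 9)*21)*8 = ((17 - 9)*21)*8 = (8*21)*8 = 168*8 = 1344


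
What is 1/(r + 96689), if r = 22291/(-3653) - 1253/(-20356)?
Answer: 10622924/1027055730295 ≈ 1.0343e-5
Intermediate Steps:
r = -64168341/10622924 (r = 22291*(-1/3653) - 1253*(-1/20356) = -22291/3653 + 179/2908 = -64168341/10622924 ≈ -6.0406)
1/(r + 96689) = 1/(-64168341/10622924 + 96689) = 1/(1027055730295/10622924) = 10622924/1027055730295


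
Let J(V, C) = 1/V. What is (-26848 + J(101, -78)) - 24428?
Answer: -5178875/101 ≈ -51276.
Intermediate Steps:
(-26848 + J(101, -78)) - 24428 = (-26848 + 1/101) - 24428 = -2711647/101 - 24428 = -5178875/101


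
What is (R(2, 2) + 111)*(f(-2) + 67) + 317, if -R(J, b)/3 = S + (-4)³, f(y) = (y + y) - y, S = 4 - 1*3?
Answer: 19817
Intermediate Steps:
S = 1 (S = 4 - 3 = 1)
f(y) = y (f(y) = 2*y - y = y)
R(J, b) = 189 (R(J, b) = -3*(1 + (-4)³) = -3*(1 - 64) = -3*(-63) = 189)
(R(2, 2) + 111)*(f(-2) + 67) + 317 = (189 + 111)*(-2 + 67) + 317 = 300*65 + 317 = 19500 + 317 = 19817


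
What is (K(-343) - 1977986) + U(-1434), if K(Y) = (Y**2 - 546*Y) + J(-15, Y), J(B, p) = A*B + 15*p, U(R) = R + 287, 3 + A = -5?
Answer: -1679231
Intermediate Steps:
A = -8 (A = -3 - 5 = -8)
U(R) = 287 + R
J(B, p) = -8*B + 15*p
K(Y) = 120 + Y**2 - 531*Y (K(Y) = (Y**2 - 546*Y) + (-8*(-15) + 15*Y) = (Y**2 - 546*Y) + (120 + 15*Y) = 120 + Y**2 - 531*Y)
(K(-343) - 1977986) + U(-1434) = ((120 + (-343)**2 - 531*(-343)) - 1977986) + (287 - 1434) = ((120 + 117649 + 182133) - 1977986) - 1147 = (299902 - 1977986) - 1147 = -1678084 - 1147 = -1679231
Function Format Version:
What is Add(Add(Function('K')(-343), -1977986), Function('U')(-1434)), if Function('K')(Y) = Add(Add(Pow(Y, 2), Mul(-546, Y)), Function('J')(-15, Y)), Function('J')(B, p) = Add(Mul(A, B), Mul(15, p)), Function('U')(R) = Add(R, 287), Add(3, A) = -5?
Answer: -1679231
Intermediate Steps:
A = -8 (A = Add(-3, -5) = -8)
Function('U')(R) = Add(287, R)
Function('J')(B, p) = Add(Mul(-8, B), Mul(15, p))
Function('K')(Y) = Add(120, Pow(Y, 2), Mul(-531, Y)) (Function('K')(Y) = Add(Add(Pow(Y, 2), Mul(-546, Y)), Add(Mul(-8, -15), Mul(15, Y))) = Add(Add(Pow(Y, 2), Mul(-546, Y)), Add(120, Mul(15, Y))) = Add(120, Pow(Y, 2), Mul(-531, Y)))
Add(Add(Function('K')(-343), -1977986), Function('U')(-1434)) = Add(Add(Add(120, Pow(-343, 2), Mul(-531, -343)), -1977986), Add(287, -1434)) = Add(Add(Add(120, 117649, 182133), -1977986), -1147) = Add(Add(299902, -1977986), -1147) = Add(-1678084, -1147) = -1679231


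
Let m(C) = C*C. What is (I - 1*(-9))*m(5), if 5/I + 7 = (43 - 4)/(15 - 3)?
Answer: 575/3 ≈ 191.67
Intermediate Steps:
m(C) = C²
I = -4/3 (I = 5/(-7 + (43 - 4)/(15 - 3)) = 5/(-7 + 39/12) = 5/(-7 + 39*(1/12)) = 5/(-7 + 13/4) = 5/(-15/4) = 5*(-4/15) = -4/3 ≈ -1.3333)
(I - 1*(-9))*m(5) = (-4/3 - 1*(-9))*5² = (-4/3 + 9)*25 = (23/3)*25 = 575/3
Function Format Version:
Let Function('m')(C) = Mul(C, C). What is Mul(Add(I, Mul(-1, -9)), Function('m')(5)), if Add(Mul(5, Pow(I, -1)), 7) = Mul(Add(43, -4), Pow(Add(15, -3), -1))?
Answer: Rational(575, 3) ≈ 191.67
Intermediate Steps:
Function('m')(C) = Pow(C, 2)
I = Rational(-4, 3) (I = Mul(5, Pow(Add(-7, Mul(Add(43, -4), Pow(Add(15, -3), -1))), -1)) = Mul(5, Pow(Add(-7, Mul(39, Pow(12, -1))), -1)) = Mul(5, Pow(Add(-7, Mul(39, Rational(1, 12))), -1)) = Mul(5, Pow(Add(-7, Rational(13, 4)), -1)) = Mul(5, Pow(Rational(-15, 4), -1)) = Mul(5, Rational(-4, 15)) = Rational(-4, 3) ≈ -1.3333)
Mul(Add(I, Mul(-1, -9)), Function('m')(5)) = Mul(Add(Rational(-4, 3), Mul(-1, -9)), Pow(5, 2)) = Mul(Add(Rational(-4, 3), 9), 25) = Mul(Rational(23, 3), 25) = Rational(575, 3)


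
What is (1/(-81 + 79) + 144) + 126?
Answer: 539/2 ≈ 269.50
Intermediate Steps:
(1/(-81 + 79) + 144) + 126 = (1/(-2) + 144) + 126 = (-½ + 144) + 126 = 287/2 + 126 = 539/2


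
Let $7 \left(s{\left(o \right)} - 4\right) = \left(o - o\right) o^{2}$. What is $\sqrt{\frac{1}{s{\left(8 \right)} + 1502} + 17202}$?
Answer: $\frac{\sqrt{39014756778}}{1506} \approx 131.16$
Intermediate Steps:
$s{\left(o \right)} = 4$ ($s{\left(o \right)} = 4 + \frac{\left(o - o\right) o^{2}}{7} = 4 + \frac{0 o^{2}}{7} = 4 + \frac{1}{7} \cdot 0 = 4 + 0 = 4$)
$\sqrt{\frac{1}{s{\left(8 \right)} + 1502} + 17202} = \sqrt{\frac{1}{4 + 1502} + 17202} = \sqrt{\frac{1}{1506} + 17202} = \sqrt{\frac{25906213}{1506}} = \frac{\sqrt{39014756778}}{1506}$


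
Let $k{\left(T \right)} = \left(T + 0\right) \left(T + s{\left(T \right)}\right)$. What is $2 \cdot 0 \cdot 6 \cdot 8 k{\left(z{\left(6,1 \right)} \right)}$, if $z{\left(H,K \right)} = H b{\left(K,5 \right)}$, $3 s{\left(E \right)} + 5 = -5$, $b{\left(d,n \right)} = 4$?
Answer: $0$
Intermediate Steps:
$s{\left(E \right)} = - \frac{10}{3}$ ($s{\left(E \right)} = - \frac{5}{3} + \frac{1}{3} \left(-5\right) = - \frac{5}{3} - \frac{5}{3} = - \frac{10}{3}$)
$z{\left(H,K \right)} = 4 H$ ($z{\left(H,K \right)} = H 4 = 4 H$)
$k{\left(T \right)} = T \left(- \frac{10}{3} + T\right)$ ($k{\left(T \right)} = \left(T + 0\right) \left(T - \frac{10}{3}\right) = T \left(- \frac{10}{3} + T\right)$)
$2 \cdot 0 \cdot 6 \cdot 8 k{\left(z{\left(6,1 \right)} \right)} = 2 \cdot 0 \cdot 6 \cdot 8 \frac{4 \cdot 6 \left(-10 + 3 \cdot 4 \cdot 6\right)}{3} = 0 \cdot 6 \cdot 8 \cdot \frac{1}{3} \cdot 24 \left(-10 + 3 \cdot 24\right) = 0 \cdot 8 \cdot \frac{1}{3} \cdot 24 \left(-10 + 72\right) = 0 \cdot \frac{1}{3} \cdot 24 \cdot 62 = 0 \cdot 496 = 0$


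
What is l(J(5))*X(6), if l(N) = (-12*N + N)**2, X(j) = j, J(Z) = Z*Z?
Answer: 453750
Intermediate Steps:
J(Z) = Z**2
l(N) = 121*N**2 (l(N) = (-11*N)**2 = 121*N**2)
l(J(5))*X(6) = (121*(5**2)**2)*6 = (121*25**2)*6 = (121*625)*6 = 75625*6 = 453750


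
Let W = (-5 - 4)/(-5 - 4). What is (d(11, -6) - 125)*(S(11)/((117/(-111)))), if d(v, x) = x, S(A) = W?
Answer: 4847/39 ≈ 124.28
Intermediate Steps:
W = 1 (W = -9/(-9) = -9*(-1/9) = 1)
S(A) = 1
(d(11, -6) - 125)*(S(11)/((117/(-111)))) = (-6 - 125)*(1/(117/(-111))) = -131/(117*(-1/111)) = -131/(-39/37) = -131*(-37)/39 = -131*(-37/39) = 4847/39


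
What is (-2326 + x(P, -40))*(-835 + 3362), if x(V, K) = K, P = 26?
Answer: -5978882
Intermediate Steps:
(-2326 + x(P, -40))*(-835 + 3362) = (-2326 - 40)*(-835 + 3362) = -2366*2527 = -5978882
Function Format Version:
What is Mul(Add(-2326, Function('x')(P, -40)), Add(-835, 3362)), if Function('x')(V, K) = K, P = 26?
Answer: -5978882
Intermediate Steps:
Mul(Add(-2326, Function('x')(P, -40)), Add(-835, 3362)) = Mul(Add(-2326, -40), Add(-835, 3362)) = Mul(-2366, 2527) = -5978882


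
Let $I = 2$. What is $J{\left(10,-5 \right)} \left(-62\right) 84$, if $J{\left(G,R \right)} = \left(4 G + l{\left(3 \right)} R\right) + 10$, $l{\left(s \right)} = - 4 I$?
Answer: $-468720$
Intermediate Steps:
$l{\left(s \right)} = -8$ ($l{\left(s \right)} = \left(-4\right) 2 = -8$)
$J{\left(G,R \right)} = 10 - 8 R + 4 G$ ($J{\left(G,R \right)} = \left(4 G - 8 R\right) + 10 = \left(- 8 R + 4 G\right) + 10 = 10 - 8 R + 4 G$)
$J{\left(10,-5 \right)} \left(-62\right) 84 = \left(10 - -40 + 4 \cdot 10\right) \left(-62\right) 84 = \left(10 + 40 + 40\right) \left(-62\right) 84 = 90 \left(-62\right) 84 = \left(-5580\right) 84 = -468720$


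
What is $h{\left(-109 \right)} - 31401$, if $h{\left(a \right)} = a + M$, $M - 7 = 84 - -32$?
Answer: $-31387$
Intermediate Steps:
$M = 123$ ($M = 7 + \left(84 - -32\right) = 7 + \left(84 + 32\right) = 7 + 116 = 123$)
$h{\left(a \right)} = 123 + a$ ($h{\left(a \right)} = a + 123 = 123 + a$)
$h{\left(-109 \right)} - 31401 = \left(123 - 109\right) - 31401 = 14 - 31401 = -31387$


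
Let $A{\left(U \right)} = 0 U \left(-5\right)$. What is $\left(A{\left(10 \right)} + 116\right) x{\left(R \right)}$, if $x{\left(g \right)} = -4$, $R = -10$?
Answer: $-464$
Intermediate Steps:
$A{\left(U \right)} = 0$ ($A{\left(U \right)} = 0 \left(-5\right) = 0$)
$\left(A{\left(10 \right)} + 116\right) x{\left(R \right)} = \left(0 + 116\right) \left(-4\right) = 116 \left(-4\right) = -464$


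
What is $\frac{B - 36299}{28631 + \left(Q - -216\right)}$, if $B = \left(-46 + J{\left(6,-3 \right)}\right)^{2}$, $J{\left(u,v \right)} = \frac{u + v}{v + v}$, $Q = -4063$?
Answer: $- \frac{136547}{99136} \approx -1.3774$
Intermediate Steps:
$J{\left(u,v \right)} = \frac{u + v}{2 v}$
$B = \frac{8649}{4}$ ($B = \left(-46 + \frac{6 - 3}{2 \left(-3\right)}\right)^{2} = \left(-46 + \frac{1}{2} \left(- \frac{1}{3}\right) 3\right)^{2} = \left(-46 - \frac{1}{2}\right)^{2} = \left(- \frac{93}{2}\right)^{2} = \frac{8649}{4} \approx 2162.3$)
$\frac{B - 36299}{28631 + \left(Q - -216\right)} = \frac{\frac{8649}{4} - 36299}{28631 - 3847} = - \frac{136547}{4 \left(28631 + \left(-4063 + 216\right)\right)} = - \frac{136547}{4 \left(28631 - 3847\right)} = - \frac{136547}{4 \cdot 24784} = \left(- \frac{136547}{4}\right) \frac{1}{24784} = - \frac{136547}{99136}$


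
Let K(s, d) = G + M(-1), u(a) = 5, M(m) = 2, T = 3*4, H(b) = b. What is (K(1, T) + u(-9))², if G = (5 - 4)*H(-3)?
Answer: 16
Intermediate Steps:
T = 12
G = -3 (G = (5 - 4)*(-3) = 1*(-3) = -3)
K(s, d) = -1 (K(s, d) = -3 + 2 = -1)
(K(1, T) + u(-9))² = (-1 + 5)² = 4² = 16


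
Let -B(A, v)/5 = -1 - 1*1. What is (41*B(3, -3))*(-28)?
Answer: -11480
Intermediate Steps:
B(A, v) = 10 (B(A, v) = -5*(-1 - 1*1) = -5*(-1 - 1) = -5*(-2) = 10)
(41*B(3, -3))*(-28) = (41*10)*(-28) = 410*(-28) = -11480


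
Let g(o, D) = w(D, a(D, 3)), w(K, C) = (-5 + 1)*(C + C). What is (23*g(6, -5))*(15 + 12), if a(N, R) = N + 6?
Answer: -4968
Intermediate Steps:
a(N, R) = 6 + N
w(K, C) = -8*C
g(o, D) = -48 - 8*D (g(o, D) = -8*(6 + D) = -48 - 8*D)
(23*g(6, -5))*(15 + 12) = (23*(-48 - 8*(-5)))*(15 + 12) = (23*(-48 + 40))*27 = (23*(-8))*27 = -184*27 = -4968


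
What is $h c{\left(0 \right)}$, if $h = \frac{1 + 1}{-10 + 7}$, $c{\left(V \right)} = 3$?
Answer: $-2$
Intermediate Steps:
$h = - \frac{2}{3}$ ($h = \frac{2}{-3} = 2 \left(- \frac{1}{3}\right) = - \frac{2}{3} \approx -0.66667$)
$h c{\left(0 \right)} = \left(- \frac{2}{3}\right) 3 = -2$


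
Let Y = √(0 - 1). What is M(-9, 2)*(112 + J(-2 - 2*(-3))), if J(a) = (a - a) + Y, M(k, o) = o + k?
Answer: -784 - 7*I ≈ -784.0 - 7.0*I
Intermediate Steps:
Y = I (Y = √(-1) = I ≈ 1.0*I)
M(k, o) = k + o
J(a) = I (J(a) = (a - a) + I = 0 + I = I)
M(-9, 2)*(112 + J(-2 - 2*(-3))) = (-9 + 2)*(112 + I) = -7*(112 + I) = -784 - 7*I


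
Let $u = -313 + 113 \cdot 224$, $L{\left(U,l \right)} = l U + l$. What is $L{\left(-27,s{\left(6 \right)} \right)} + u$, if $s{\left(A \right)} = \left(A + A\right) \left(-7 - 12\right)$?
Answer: $30927$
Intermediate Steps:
$s{\left(A \right)} = - 38 A$ ($s{\left(A \right)} = 2 A \left(-19\right) = - 38 A$)
$L{\left(U,l \right)} = l + U l$ ($L{\left(U,l \right)} = U l + l = l + U l$)
$u = 24999$ ($u = -313 + 25312 = 24999$)
$L{\left(-27,s{\left(6 \right)} \right)} + u = \left(-38\right) 6 \left(1 - 27\right) + 24999 = \left(-228\right) \left(-26\right) + 24999 = 5928 + 24999 = 30927$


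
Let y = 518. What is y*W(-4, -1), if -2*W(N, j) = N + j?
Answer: 1295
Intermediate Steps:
W(N, j) = -N/2 - j/2 (W(N, j) = -(N + j)/2 = -N/2 - j/2)
y*W(-4, -1) = 518*(-½*(-4) - ½*(-1)) = 518*(2 + ½) = 518*(5/2) = 1295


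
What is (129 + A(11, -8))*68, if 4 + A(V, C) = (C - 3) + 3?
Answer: 7956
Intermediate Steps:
A(V, C) = -4 + C (A(V, C) = -4 + ((C - 3) + 3) = -4 + ((-3 + C) + 3) = -4 + C)
(129 + A(11, -8))*68 = (129 + (-4 - 8))*68 = (129 - 12)*68 = 117*68 = 7956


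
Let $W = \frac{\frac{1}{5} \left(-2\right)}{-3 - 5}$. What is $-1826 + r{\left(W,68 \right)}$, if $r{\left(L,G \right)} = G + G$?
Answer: $-1690$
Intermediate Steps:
$W = \frac{1}{20}$ ($W = \frac{\frac{1}{5} \left(-2\right)}{-8} = \left(- \frac{2}{5}\right) \left(- \frac{1}{8}\right) = \frac{1}{20} \approx 0.05$)
$r{\left(L,G \right)} = 2 G$
$-1826 + r{\left(W,68 \right)} = -1826 + 2 \cdot 68 = -1826 + 136 = -1690$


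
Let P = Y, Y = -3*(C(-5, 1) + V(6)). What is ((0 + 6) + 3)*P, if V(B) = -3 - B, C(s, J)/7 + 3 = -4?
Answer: 1566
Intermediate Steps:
C(s, J) = -49 (C(s, J) = -21 + 7*(-4) = -21 - 28 = -49)
Y = 174 (Y = -3*(-49 + (-3 - 1*6)) = -3*(-49 + (-3 - 6)) = -3*(-49 - 9) = -3*(-58) = 174)
P = 174
((0 + 6) + 3)*P = ((0 + 6) + 3)*174 = (6 + 3)*174 = 9*174 = 1566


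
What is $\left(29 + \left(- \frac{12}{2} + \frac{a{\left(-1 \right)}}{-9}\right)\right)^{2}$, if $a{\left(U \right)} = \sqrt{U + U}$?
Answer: $\frac{\left(207 - i \sqrt{2}\right)^{2}}{81} \approx 528.98 - 7.2282 i$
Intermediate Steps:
$a{\left(U \right)} = \sqrt{2} \sqrt{U}$ ($a{\left(U \right)} = \sqrt{2 U} = \sqrt{2} \sqrt{U}$)
$\left(29 + \left(- \frac{12}{2} + \frac{a{\left(-1 \right)}}{-9}\right)\right)^{2} = \left(29 + \left(- \frac{12}{2} + \frac{\sqrt{2} \sqrt{-1}}{-9}\right)\right)^{2} = \left(29 + \left(\left(-12\right) \frac{1}{2} + \sqrt{2} i \left(- \frac{1}{9}\right)\right)\right)^{2} = \left(29 - \left(6 - i \sqrt{2} \left(- \frac{1}{9}\right)\right)\right)^{2} = \left(29 - \left(6 + \frac{i \sqrt{2}}{9}\right)\right)^{2} = \left(23 - \frac{i \sqrt{2}}{9}\right)^{2}$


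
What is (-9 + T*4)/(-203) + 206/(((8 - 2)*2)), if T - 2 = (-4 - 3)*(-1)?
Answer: 20747/1218 ≈ 17.034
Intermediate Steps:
T = 9 (T = 2 + (-4 - 3)*(-1) = 2 - 7*(-1) = 2 + 7 = 9)
(-9 + T*4)/(-203) + 206/(((8 - 2)*2)) = (-9 + 9*4)/(-203) + 206/(((8 - 2)*2)) = (-9 + 36)*(-1/203) + 206/((6*2)) = 27*(-1/203) + 206/12 = -27/203 + 206*(1/12) = -27/203 + 103/6 = 20747/1218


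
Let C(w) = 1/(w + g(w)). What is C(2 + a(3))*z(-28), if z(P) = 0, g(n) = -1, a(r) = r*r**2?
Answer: 0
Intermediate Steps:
a(r) = r**3
C(w) = 1/(-1 + w) (C(w) = 1/(w - 1) = 1/(-1 + w))
C(2 + a(3))*z(-28) = 0/(-1 + (2 + 3**3)) = 0/(-1 + (2 + 27)) = 0/(-1 + 29) = 0/28 = (1/28)*0 = 0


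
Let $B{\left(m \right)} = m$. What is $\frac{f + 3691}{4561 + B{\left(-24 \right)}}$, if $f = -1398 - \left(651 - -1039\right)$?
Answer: $\frac{603}{4537} \approx 0.13291$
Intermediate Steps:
$f = -3088$ ($f = -1398 - \left(651 + 1039\right) = -1398 - 1690 = -3088$)
$\frac{f + 3691}{4561 + B{\left(-24 \right)}} = \frac{-3088 + 3691}{4561 - 24} = \frac{603}{4537}$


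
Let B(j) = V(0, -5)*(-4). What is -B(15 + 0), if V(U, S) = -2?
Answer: -8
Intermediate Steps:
B(j) = 8 (B(j) = -2*(-4) = 8)
-B(15 + 0) = -1*8 = -8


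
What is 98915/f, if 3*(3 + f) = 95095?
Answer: 296745/95086 ≈ 3.1208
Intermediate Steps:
f = 95086/3 (f = -3 + (1/3)*95095 = -3 + 95095/3 = 95086/3 ≈ 31695.)
98915/f = 98915/(95086/3) = 98915*(3/95086) = 296745/95086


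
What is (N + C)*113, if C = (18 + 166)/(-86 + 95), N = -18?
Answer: 2486/9 ≈ 276.22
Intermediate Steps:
C = 184/9 ≈ 20.444
(N + C)*113 = (-18 + 184/9)*113 = (22/9)*113 = 2486/9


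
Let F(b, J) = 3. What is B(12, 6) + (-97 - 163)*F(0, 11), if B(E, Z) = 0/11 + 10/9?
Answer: -7010/9 ≈ -778.89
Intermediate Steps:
B(E, Z) = 10/9 (B(E, Z) = 0*(1/11) + 10*(⅑) = 0 + 10/9 = 10/9)
B(12, 6) + (-97 - 163)*F(0, 11) = 10/9 + (-97 - 163)*3 = 10/9 - 260*3 = 10/9 - 780 = -7010/9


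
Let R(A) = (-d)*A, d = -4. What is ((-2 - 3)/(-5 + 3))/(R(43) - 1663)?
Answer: -5/2982 ≈ -0.0016767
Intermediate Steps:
R(A) = 4*A (R(A) = (-1*(-4))*A = 4*A)
((-2 - 3)/(-5 + 3))/(R(43) - 1663) = ((-2 - 3)/(-5 + 3))/(4*43 - 1663) = (-5/(-2))/(172 - 1663) = (-5*(-½))/(-1491) = -1/1491*5/2 = -5/2982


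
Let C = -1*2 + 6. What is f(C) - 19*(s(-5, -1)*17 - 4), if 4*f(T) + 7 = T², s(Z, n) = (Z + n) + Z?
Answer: 14525/4 ≈ 3631.3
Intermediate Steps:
C = 4 (C = -2 + 6 = 4)
s(Z, n) = n + 2*Z
f(T) = -7/4 + T²/4
f(C) - 19*(s(-5, -1)*17 - 4) = (-7/4 + (¼)*4²) - 19*((-1 + 2*(-5))*17 - 4) = (-7/4 + (¼)*16) - 19*((-1 - 10)*17 - 4) = (-7/4 + 4) - 19*(-11*17 - 4) = 9/4 - 19*(-187 - 4) = 9/4 - 19*(-191) = 9/4 - 1*(-3629) = 9/4 + 3629 = 14525/4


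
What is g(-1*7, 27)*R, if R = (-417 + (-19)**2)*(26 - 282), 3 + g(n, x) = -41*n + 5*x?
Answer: 6006784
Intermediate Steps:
g(n, x) = -3 - 41*n + 5*x (g(n, x) = -3 + (-41*n + 5*x) = -3 - 41*n + 5*x)
R = 14336 (R = (-417 + 361)*(-256) = -56*(-256) = 14336)
g(-1*7, 27)*R = (-3 - (-41)*7 + 5*27)*14336 = (-3 - 41*(-7) + 135)*14336 = (-3 + 287 + 135)*14336 = 419*14336 = 6006784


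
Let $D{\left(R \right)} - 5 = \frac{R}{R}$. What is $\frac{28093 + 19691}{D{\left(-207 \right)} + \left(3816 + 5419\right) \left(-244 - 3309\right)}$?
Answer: $- \frac{47784}{32811949} \approx -0.0014563$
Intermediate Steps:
$D{\left(R \right)} = 6$ ($D{\left(R \right)} = 5 + \frac{R}{R} = 5 + 1 = 6$)
$\frac{28093 + 19691}{D{\left(-207 \right)} + \left(3816 + 5419\right) \left(-244 - 3309\right)} = \frac{28093 + 19691}{6 + \left(3816 + 5419\right) \left(-244 - 3309\right)} = \frac{47784}{6 + 9235 \left(-3553\right)} = \frac{47784}{6 - 32811955} = \frac{47784}{-32811949} = 47784 \left(- \frac{1}{32811949}\right) = - \frac{47784}{32811949}$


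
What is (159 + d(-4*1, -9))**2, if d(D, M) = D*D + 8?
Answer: 33489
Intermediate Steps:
d(D, M) = 8 + D**2 (d(D, M) = D**2 + 8 = 8 + D**2)
(159 + d(-4*1, -9))**2 = (159 + (8 + (-4*1)**2))**2 = (159 + (8 + (-4)**2))**2 = (159 + (8 + 16))**2 = (159 + 24)**2 = 183**2 = 33489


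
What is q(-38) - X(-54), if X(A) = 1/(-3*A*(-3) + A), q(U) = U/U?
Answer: 541/540 ≈ 1.0019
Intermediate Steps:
q(U) = 1
X(A) = 1/(10*A) (X(A) = 1/(9*A + A) = 1/(10*A))
q(-38) - X(-54) = 1 - 1/(10*(-54)) = 1 - (-1)/(10*54) = 1 - 1*(-1/540) = 1 + 1/540 = 541/540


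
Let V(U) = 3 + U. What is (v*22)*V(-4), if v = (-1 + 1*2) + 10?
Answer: -242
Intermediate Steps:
v = 11 (v = (-1 + 2) + 10 = 1 + 10 = 11)
(v*22)*V(-4) = (11*22)*(3 - 4) = 242*(-1) = -242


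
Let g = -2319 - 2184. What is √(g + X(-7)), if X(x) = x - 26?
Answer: 18*I*√14 ≈ 67.35*I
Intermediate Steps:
g = -4503
X(x) = -26 + x
√(g + X(-7)) = √(-4503 + (-26 - 7)) = √(-4503 - 33) = √(-4536) = 18*I*√14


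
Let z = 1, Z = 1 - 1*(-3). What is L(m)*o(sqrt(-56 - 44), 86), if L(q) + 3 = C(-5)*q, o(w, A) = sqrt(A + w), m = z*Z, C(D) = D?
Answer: -23*sqrt(86 + 10*I) ≈ -213.65 - 12.38*I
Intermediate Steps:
Z = 4 (Z = 1 + 3 = 4)
m = 4 (m = 1*4 = 4)
L(q) = -3 - 5*q
L(m)*o(sqrt(-56 - 44), 86) = (-3 - 5*4)*sqrt(86 + sqrt(-56 - 44)) = (-3 - 20)*sqrt(86 + sqrt(-100)) = -23*sqrt(86 + 10*I)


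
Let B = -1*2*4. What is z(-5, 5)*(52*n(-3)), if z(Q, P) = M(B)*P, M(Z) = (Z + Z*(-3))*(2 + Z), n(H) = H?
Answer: 74880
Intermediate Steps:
B = -8 (B = -2*4 = -8)
M(Z) = -2*Z*(2 + Z) (M(Z) = (Z - 3*Z)*(2 + Z) = (-2*Z)*(2 + Z) = -2*Z*(2 + Z))
z(Q, P) = -96*P (z(Q, P) = (-2*(-8)*(2 - 8))*P = (-2*(-8)*(-6))*P = -96*P)
z(-5, 5)*(52*n(-3)) = (-96*5)*(52*(-3)) = -480*(-156) = 74880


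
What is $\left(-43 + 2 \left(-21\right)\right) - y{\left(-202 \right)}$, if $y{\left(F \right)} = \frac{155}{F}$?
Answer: $- \frac{17015}{202} \approx -84.233$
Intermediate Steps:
$\left(-43 + 2 \left(-21\right)\right) - y{\left(-202 \right)} = \left(-43 + 2 \left(-21\right)\right) - \frac{155}{-202} = \left(-43 - 42\right) - 155 \left(- \frac{1}{202}\right) = -85 - - \frac{155}{202} = -85 + \frac{155}{202} = - \frac{17015}{202}$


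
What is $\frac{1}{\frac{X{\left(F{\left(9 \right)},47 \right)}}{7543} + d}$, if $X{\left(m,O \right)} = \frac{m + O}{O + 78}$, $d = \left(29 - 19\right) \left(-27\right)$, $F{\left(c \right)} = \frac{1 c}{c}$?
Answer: $- \frac{942875}{254576202} \approx -0.0037037$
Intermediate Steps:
$F{\left(c \right)} = 1$ ($F{\left(c \right)} = \frac{c}{c} = 1$)
$d = -270$ ($d = 10 \left(-27\right) = -270$)
$X{\left(m,O \right)} = \frac{O + m}{78 + O}$
$\frac{1}{\frac{X{\left(F{\left(9 \right)},47 \right)}}{7543} + d} = \frac{1}{\frac{\frac{1}{78 + 47} \left(47 + 1\right)}{7543} - 270} = \frac{1}{\frac{1}{125} \cdot 48 \cdot \frac{1}{7543} - 270} = \frac{1}{\frac{48}{125} \cdot \frac{1}{7543} - 270} = \frac{1}{\frac{48}{942875} - 270} = \frac{1}{- \frac{254576202}{942875}} = - \frac{942875}{254576202}$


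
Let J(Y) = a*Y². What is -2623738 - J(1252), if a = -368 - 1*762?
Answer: 1768655782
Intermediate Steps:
a = -1130 (a = -368 - 762 = -1130)
J(Y) = -1130*Y²
-2623738 - J(1252) = -2623738 - (-1130)*1252² = -2623738 - (-1130)*1567504 = -2623738 - 1*(-1771279520) = -2623738 + 1771279520 = 1768655782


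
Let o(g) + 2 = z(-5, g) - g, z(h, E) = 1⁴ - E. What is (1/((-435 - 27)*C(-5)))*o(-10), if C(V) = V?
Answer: 19/2310 ≈ 0.0082251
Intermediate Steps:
z(h, E) = 1 - E
o(g) = -1 - 2*g (o(g) = -2 + ((1 - g) - g) = -2 + (1 - 2*g) = -1 - 2*g)
(1/((-435 - 27)*C(-5)))*o(-10) = (1/(-435 - 27*(-5)))*(-1 - 2*(-10)) = (-⅕/(-462))*(-1 + 20) = -1/462*(-⅕)*19 = (1/2310)*19 = 19/2310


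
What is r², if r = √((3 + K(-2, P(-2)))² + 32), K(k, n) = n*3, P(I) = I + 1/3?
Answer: 36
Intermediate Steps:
P(I) = ⅓ + I (P(I) = I + ⅓ = ⅓ + I)
K(k, n) = 3*n
r = 6 (r = √((3 + 3*(⅓ - 2))² + 32) = √((3 + 3*(-5/3))² + 32) = √((3 - 5)² + 32) = √((-2)² + 32) = √(4 + 32) = √36 = 6)
r² = 6² = 36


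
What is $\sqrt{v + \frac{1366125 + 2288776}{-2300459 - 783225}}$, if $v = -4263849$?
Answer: $\frac{i \sqrt{10136351923488732257}}{1541842} \approx 2064.9 i$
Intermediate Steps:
$\sqrt{v + \frac{1366125 + 2288776}{-2300459 - 783225}} = \sqrt{-4263849 + \frac{1366125 + 2288776}{-2300459 - 783225}} = \sqrt{-4263849 + \frac{3654901}{-3083684}} = \sqrt{-4263849 + 3654901 \left(- \frac{1}{3083684}\right)} = \sqrt{-4263849 - \frac{3654901}{3083684}} = \sqrt{- \frac{13148366594617}{3083684}} = \frac{i \sqrt{10136351923488732257}}{1541842}$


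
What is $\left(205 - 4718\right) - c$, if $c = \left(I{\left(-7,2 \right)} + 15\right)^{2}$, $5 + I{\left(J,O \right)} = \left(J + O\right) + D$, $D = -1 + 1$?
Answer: $-4538$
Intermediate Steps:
$D = 0$
$I{\left(J,O \right)} = -5 + J + O$ ($I{\left(J,O \right)} = -5 + \left(\left(J + O\right) + 0\right) = -5 + \left(J + O\right) = -5 + J + O$)
$c = 25$ ($c = \left(\left(-5 - 7 + 2\right) + 15\right)^{2} = \left(-10 + 15\right)^{2} = 5^{2} = 25$)
$\left(205 - 4718\right) - c = \left(205 - 4718\right) - 25 = -4513 - 25 = -4538$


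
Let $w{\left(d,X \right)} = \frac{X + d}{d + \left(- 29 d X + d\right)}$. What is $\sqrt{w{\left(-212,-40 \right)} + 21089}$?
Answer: $\frac{\sqrt{1632389990738}}{8798} \approx 145.22$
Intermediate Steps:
$w{\left(d,X \right)} = \frac{X + d}{2 d - 29 X d}$ ($w{\left(d,X \right)} = \frac{X + d}{d - \left(- d + 29 X d\right)} = \frac{X + d}{2 d - 29 X d}$)
$\sqrt{w{\left(-212,-40 \right)} + 21089} = \sqrt{\frac{\left(-1\right) \left(-40\right) - -212}{\left(-212\right) \left(-2 + 29 \left(-40\right)\right)} + 21089} = \sqrt{- \frac{40 + 212}{212 \left(-2 - 1160\right)} + 21089} = \sqrt{\left(- \frac{1}{212}\right) \frac{1}{-1162} \cdot 252 + 21089} = \sqrt{\left(- \frac{1}{212}\right) \left(- \frac{1}{1162}\right) 252 + 21089} = \sqrt{\frac{9}{8798} + 21089} = \sqrt{\frac{185541031}{8798}} = \frac{\sqrt{1632389990738}}{8798}$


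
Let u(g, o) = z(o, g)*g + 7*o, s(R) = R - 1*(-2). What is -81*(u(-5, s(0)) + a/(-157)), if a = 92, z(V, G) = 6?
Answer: 210924/157 ≈ 1343.5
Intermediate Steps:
s(R) = 2 + R (s(R) = R + 2 = 2 + R)
u(g, o) = 6*g + 7*o
-81*(u(-5, s(0)) + a/(-157)) = -81*((6*(-5) + 7*(2 + 0)) + 92/(-157)) = -81*((-30 + 7*2) + 92*(-1/157)) = -81*((-30 + 14) - 92/157) = -81*(-16 - 92/157) = -81*(-2604/157) = 210924/157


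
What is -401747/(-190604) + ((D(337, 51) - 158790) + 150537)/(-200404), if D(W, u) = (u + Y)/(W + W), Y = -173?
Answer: 6915643987261/3218164988348 ≈ 2.1489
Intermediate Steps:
D(W, u) = (-173 + u)/(2*W) (D(W, u) = (u - 173)/(W + W) = (-173 + u)/((2*W)) = (-173 + u)*(1/(2*W)) = (-173 + u)/(2*W))
-401747/(-190604) + ((D(337, 51) - 158790) + 150537)/(-200404) = -401747/(-190604) + (((1/2)*(-173 + 51)/337 - 158790) + 150537)/(-200404) = -401747*(-1/190604) + (((1/2)*(1/337)*(-122) - 158790) + 150537)*(-1/200404) = 401747/190604 + ((-61/337 - 158790) + 150537)*(-1/200404) = 401747/190604 + (-53512291/337 + 150537)*(-1/200404) = 401747/190604 - 2781322/337*(-1/200404) = 401747/190604 + 1390661/33768074 = 6915643987261/3218164988348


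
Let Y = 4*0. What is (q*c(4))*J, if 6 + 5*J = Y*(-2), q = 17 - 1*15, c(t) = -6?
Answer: 72/5 ≈ 14.400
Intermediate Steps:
Y = 0
q = 2 (q = 17 - 15 = 2)
J = -6/5 (J = -6/5 + (0*(-2))/5 = -6/5 + (⅕)*0 = -6/5 + 0 = -6/5 ≈ -1.2000)
(q*c(4))*J = (2*(-6))*(-6/5) = -12*(-6/5) = 72/5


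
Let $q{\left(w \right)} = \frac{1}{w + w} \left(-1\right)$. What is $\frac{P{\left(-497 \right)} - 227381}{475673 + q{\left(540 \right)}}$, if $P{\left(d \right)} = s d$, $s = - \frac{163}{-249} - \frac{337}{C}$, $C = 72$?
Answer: $- \frac{20203072995}{42639327637} \approx -0.47381$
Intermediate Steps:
$q{\left(w \right)} = - \frac{1}{2 w}$ ($q{\left(w \right)} = \frac{1}{2 w} \left(-1\right) = - \frac{1}{2 w}$)
$s = - \frac{24059}{5976}$ ($s = - \frac{163}{-249} - \frac{337}{72} = \left(-163\right) \left(- \frac{1}{249}\right) - \frac{337}{72} = \frac{163}{249} - \frac{337}{72} = - \frac{24059}{5976} \approx -4.0259$)
$P{\left(d \right)} = - \frac{24059 d}{5976}$
$\frac{P{\left(-497 \right)} - 227381}{475673 + q{\left(540 \right)}} = \frac{\left(- \frac{24059}{5976}\right) \left(-497\right) - 227381}{475673 - \frac{1}{2 \cdot 540}} = \frac{\frac{11957323}{5976} - 227381}{475673 - \frac{1}{1080}} = - \frac{1346871533}{5976 \left(475673 - \frac{1}{1080}\right)} = - \frac{1346871533}{5976 \cdot \frac{513726839}{1080}} = \left(- \frac{1346871533}{5976}\right) \frac{1080}{513726839} = - \frac{20203072995}{42639327637}$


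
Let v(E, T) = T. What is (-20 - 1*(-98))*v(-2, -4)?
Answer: -312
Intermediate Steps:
(-20 - 1*(-98))*v(-2, -4) = (-20 - 1*(-98))*(-4) = (-20 + 98)*(-4) = 78*(-4) = -312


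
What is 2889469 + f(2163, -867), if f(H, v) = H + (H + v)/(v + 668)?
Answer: 575433472/199 ≈ 2.8916e+6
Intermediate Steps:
f(H, v) = H + (H + v)/(668 + v)
2889469 + f(2163, -867) = 2889469 + (-867 + 669*2163 + 2163*(-867))/(668 - 867) = 2889469 + (-867 + 1447047 - 1875321)/(-199) = 2889469 - 1/199*(-429141) = 2889469 + 429141/199 = 575433472/199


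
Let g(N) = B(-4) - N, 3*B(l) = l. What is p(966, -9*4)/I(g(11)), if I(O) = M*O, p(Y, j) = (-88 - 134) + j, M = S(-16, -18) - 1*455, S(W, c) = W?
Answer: -258/5809 ≈ -0.044414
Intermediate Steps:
B(l) = l/3
M = -471 (M = -16 - 1*455 = -16 - 455 = -471)
p(Y, j) = -222 + j
g(N) = -4/3 - N (g(N) = (⅓)*(-4) - N = -4/3 - N)
I(O) = -471*O
p(966, -9*4)/I(g(11)) = (-222 - 9*4)/((-471*(-4/3 - 1*11))) = (-222 - 36)/((-471*(-4/3 - 11))) = -258/((-471*(-37/3))) = -258/5809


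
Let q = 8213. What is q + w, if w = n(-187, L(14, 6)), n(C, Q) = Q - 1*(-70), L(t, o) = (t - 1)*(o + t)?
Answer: 8543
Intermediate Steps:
L(t, o) = (-1 + t)*(o + t)
n(C, Q) = 70 + Q (n(C, Q) = Q + 70 = 70 + Q)
w = 330 (w = 70 + (14**2 - 1*6 - 1*14 + 6*14) = 70 + (196 - 6 - 14 + 84) = 70 + 260 = 330)
q + w = 8213 + 330 = 8543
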